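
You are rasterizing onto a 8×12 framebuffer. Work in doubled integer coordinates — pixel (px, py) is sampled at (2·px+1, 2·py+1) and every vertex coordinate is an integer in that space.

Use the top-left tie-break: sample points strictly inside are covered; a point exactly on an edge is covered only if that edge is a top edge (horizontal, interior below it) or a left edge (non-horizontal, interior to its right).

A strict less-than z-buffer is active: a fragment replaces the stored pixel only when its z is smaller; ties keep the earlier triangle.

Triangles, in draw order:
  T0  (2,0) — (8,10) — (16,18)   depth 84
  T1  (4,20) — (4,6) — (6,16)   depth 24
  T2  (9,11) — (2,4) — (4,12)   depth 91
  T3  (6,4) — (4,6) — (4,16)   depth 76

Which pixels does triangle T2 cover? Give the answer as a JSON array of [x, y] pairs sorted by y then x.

T0:
  2·area = 32  (B↔C swapped to make it positive)
  edge (2, 0)→(16, 18): d=(14,18) right/bottom  bias=-1
  edge (16, 18)→(8, 10): d=(-8,-8) top-left  bias=+0
  edge (8, 10)→(2, 0): d=(-6,-10) top-left  bias=+0
    (0,1)@(1, 3): e=[60,0,-28] → .  [on edge]
    (1,2)@(3, 5): e=[52,0,-20] → .  [on edge]
    (2,2)@(5, 5): e=[16,16,0] → X  [on edge]
    (3,2)@(7, 5): e=[-20,32,20] → .
    (2,3)@(5, 7): e=[44,0,-12] → .  [on edge]
    (3,3)@(7, 7): e=[8,16,8] → X
    (4,3)@(9, 7): e=[-28,32,28] → .
    (3,4)@(7, 9): e=[36,0,-4] → .  [on edge]
    (4,4)@(9, 9): e=[0,16,16] → .  [on edge]
    (4,5)@(9, 11): e=[28,0,4] → X  [on edge]
    (5,5)@(11, 11): e=[-8,16,24] → .
    (4,6)@(9, 13): e=[56,-16,-8] → .
    (5,6)@(11, 13): e=[20,0,12] → X  [on edge]
    (5,7)@(11, 15): e=[48,-16,0] → .  [on edge]
    (6,7)@(13, 15): e=[12,0,20] → X  [on edge]
    (7,8)@(15, 17): e=[4,0,28] → X  [on edge]
  covered (6 px):
    . . . . . . . .
    . . . . . . . .
    . . X . . . . .
    . . . X . . . .
    . . . . . . . .
    . . . . X . . .
    . . . . . X . .
    . . . . . . X .
    . . . . . . . X
    . . . . . . . .
    . . . . . . . .
    . . . . . . . .
T1:
  2·area = 28
  edge (4, 20)→(4, 6): d=(0,-14) top-left  bias=+0
  edge (4, 6)→(6, 16): d=(2,10) right/bottom  bias=-1
  edge (6, 16)→(4, 20): d=(-2,4) right/bottom  bias=-1
    (1,0)@(3, 1): e=[-14,0,42] → .  [on edge]
    (2,5)@(5, 11): e=[14,0,14] → .  [on edge]
    (2,6)@(5, 13): e=[14,4,10] → X
    (3,6)@(7, 13): e=[42,-16,2] → .
    (2,7)@(5, 15): e=[14,8,6] → X
    (3,7)@(7, 15): e=[42,-12,-2] → .
    (2,8)@(5, 17): e=[14,12,2] → X
    (3,8)@(7, 17): e=[42,-8,-6] → .
    (2,9)@(5, 19): e=[14,16,-2] → .
    (3,10)@(7, 21): e=[42,0,-14] → .  [on edge]
  covered (3 px):
    . . . . . . . .
    . . . . . . . .
    . . . . . . . .
    . . . . . . . .
    . . . . . . . .
    . . . . . . . .
    . . X . . . . .
    . . X . . . . .
    . . X . . . . .
    . . . . . . . .
    . . . . . . . .
    . . . . . . . .
T2:
  2·area = 42  (B↔C swapped to make it positive)
  edge (9, 11)→(4, 12): d=(-5,1) right/bottom  bias=-1
  edge (4, 12)→(2, 4): d=(-2,-8) top-left  bias=+0
  edge (2, 4)→(9, 11): d=(7,7) right/bottom  bias=-1
    (0,1)@(1, 3): e=[48,-6,0] → .  [on edge]
    (1,2)@(3, 5): e=[36,6,0] → .  [on edge]
    (1,3)@(3, 7): e=[26,2,14] → X
    (2,3)@(5, 7): e=[24,18,0] → .  [on edge]
    (1,4)@(3, 9): e=[16,-2,28] → .
    (2,4)@(5, 9): e=[14,14,14] → X
    (3,4)@(7, 9): e=[12,30,0] → .  [on edge]
    (2,5)@(5, 11): e=[4,10,28] → X
    (3,5)@(7, 11): e=[2,26,14] → X
    (4,5)@(9, 11): e=[0,42,0] → .  [on edge]
    (2,6)@(5, 13): e=[-6,6,42] → .
    (3,6)@(7, 13): e=[-8,22,28] → .
    (5,6)@(11, 13): e=[-12,54,0] → .  [on edge]
    (6,7)@(13, 15): e=[-24,66,0] → .  [on edge]
    (7,8)@(15, 17): e=[-36,78,0] → .  [on edge]
  covered (4 px):
    . . . . . . . .
    . . . . . . . .
    . . . . . . . .
    . X . . . . . .
    . . X . . . . .
    . . X X . . . .
    . . . . . . . .
    . . . . . . . .
    . . . . . . . .
    . . . . . . . .
    . . . . . . . .
    . . . . . . . .
T3:
  2·area = 20  (B↔C swapped to make it positive)
  edge (6, 4)→(4, 16): d=(-2,12) right/bottom  bias=-1
  edge (4, 16)→(4, 6): d=(0,-10) top-left  bias=+0
  edge (4, 6)→(6, 4): d=(2,-2) top-left  bias=+0
    (4,0)@(9, 1): e=[-30,50,0] → .  [on edge]
    (3,1)@(7, 3): e=[-10,30,0] → .  [on edge]
    (2,2)@(5, 5): e=[10,10,0] → X  [on edge]
    (3,2)@(7, 5): e=[-14,30,4] → .
    (1,3)@(3, 7): e=[30,-10,0] → .  [on edge]
    (2,3)@(5, 7): e=[6,10,4] → X
    (3,3)@(7, 7): e=[-18,30,8] → .
    (0,4)@(1, 9): e=[50,-30,0] → .  [on edge]
    (2,4)@(5, 9): e=[2,10,8] → X
    (3,4)@(7, 9): e=[-22,30,12] → .
    (2,5)@(5, 11): e=[-2,10,12] → .
  covered (3 px):
    . . . . . . . .
    . . . . . . . .
    . . X . . . . .
    . . X . . . . .
    . . X . . . . .
    . . . . . . . .
    . . . . . . . .
    . . . . . . . .
    . . . . . . . .
    . . . . . . . .
    . . . . . . . .
    . . . . . . . .

Answer: [[1,3],[2,4],[2,5],[3,5]]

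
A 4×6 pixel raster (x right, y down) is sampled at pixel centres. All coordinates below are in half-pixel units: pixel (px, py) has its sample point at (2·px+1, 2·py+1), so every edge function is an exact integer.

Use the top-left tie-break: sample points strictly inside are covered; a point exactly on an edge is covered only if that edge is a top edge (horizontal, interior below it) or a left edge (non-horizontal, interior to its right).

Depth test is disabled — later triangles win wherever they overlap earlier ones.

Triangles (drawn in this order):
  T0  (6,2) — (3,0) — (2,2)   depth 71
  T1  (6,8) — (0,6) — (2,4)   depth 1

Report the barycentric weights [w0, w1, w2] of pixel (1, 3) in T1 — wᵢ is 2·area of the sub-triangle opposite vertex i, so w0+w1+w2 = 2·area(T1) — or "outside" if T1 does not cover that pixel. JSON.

T0:
  2·area = 8  (B↔C swapped to make it positive)
  edge (6, 2)→(2, 2): d=(-4,0) right/bottom  bias=-1
  edge (2, 2)→(3, 0): d=(1,-2) top-left  bias=+0
  edge (3, 0)→(6, 2): d=(3,2) right/bottom  bias=-1
    (1,0)@(3, 1): e=[4,1,3] → X
    (2,0)@(5, 1): e=[4,5,-1] → .
    (1,1)@(3, 3): e=[-4,3,9] → .
  covered (1 px):
    . X . .
    . . . .
    . . . .
    . . . .
    . . . .
    . . . .
T1:
  2·area = 16
  edge (6, 8)→(0, 6): d=(-6,-2) top-left  bias=+0
  edge (0, 6)→(2, 4): d=(2,-2) top-left  bias=+0
  edge (2, 4)→(6, 8): d=(4,4) right/bottom  bias=-1
    (2,0)@(5, 1): e=[40,0,-24] → .  [on edge]
    (0,1)@(1, 3): e=[20,-4,0] → .  [on edge]
    (1,1)@(3, 3): e=[24,0,-8] → .  [on edge]
    (0,2)@(1, 5): e=[8,0,8] → X  [on edge]
    (1,2)@(3, 5): e=[12,4,0] → .  [on edge]
    (0,3)@(1, 7): e=[-4,4,16] → .
    (1,3)@(3, 7): e=[0,8,8] → X  [on edge]
    (2,3)@(5, 7): e=[4,12,0] → .  [on edge]
    (1,4)@(3, 9): e=[-12,12,16] → .
    (3,4)@(7, 9): e=[-4,20,0] → .  [on edge]
  covered (2 px):
    . . . .
    . . . .
    X . . .
    . X . .
    . . . .
    . . . .

Final: [8,8,0]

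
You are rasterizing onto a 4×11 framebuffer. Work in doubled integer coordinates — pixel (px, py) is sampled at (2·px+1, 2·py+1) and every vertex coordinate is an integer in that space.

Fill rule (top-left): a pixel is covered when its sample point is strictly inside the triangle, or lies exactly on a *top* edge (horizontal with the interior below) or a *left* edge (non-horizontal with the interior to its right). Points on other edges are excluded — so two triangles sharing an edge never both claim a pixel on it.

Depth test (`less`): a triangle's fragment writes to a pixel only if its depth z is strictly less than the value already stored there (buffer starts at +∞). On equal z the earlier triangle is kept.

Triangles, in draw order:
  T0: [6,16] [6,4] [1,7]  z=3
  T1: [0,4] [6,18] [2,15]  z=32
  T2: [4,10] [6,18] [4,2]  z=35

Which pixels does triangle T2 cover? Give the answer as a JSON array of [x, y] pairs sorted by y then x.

T0:
  2·area = 60  (B↔C swapped to make it positive)
  edge (6, 16)→(1, 7): d=(-5,-9) top-left  bias=+0
  edge (1, 7)→(6, 4): d=(5,-3) top-left  bias=+0
  edge (6, 4)→(6, 16): d=(0,12) right/bottom  bias=-1
    (2,2)@(5, 5): e=[46,2,12] → X
    (3,2)@(7, 5): e=[64,8,-12] → .
    (0,3)@(1, 7): e=[0,0,60] → X  [on edge]
    (1,3)@(3, 7): e=[18,6,36] → X
    (3,3)@(7, 7): e=[54,18,-12] → .
    (0,4)@(1, 9): e=[-10,10,60] → .
    (1,4)@(3, 9): e=[8,16,36] → X
    (3,4)@(7, 9): e=[44,28,-12] → .
    (1,5)@(3, 11): e=[-2,26,36] → .
    (2,5)@(5, 11): e=[16,32,12] → X
    (3,5)@(7, 11): e=[34,38,-12] → .
    (2,6)@(5, 13): e=[6,42,12] → X
  covered (8 px):
    . . . .
    . . . .
    . . X .
    X X X .
    . X X .
    . . X .
    . . X .
    . . . .
    . . . .
    . . . .
    . . . .
T1:
  2·area = 38
  edge (0, 4)→(6, 18): d=(6,14) right/bottom  bias=-1
  edge (6, 18)→(2, 15): d=(-4,-3) top-left  bias=+0
  edge (2, 15)→(0, 4): d=(-2,-11) top-left  bias=+0
    (0,3)@(1, 7): e=[4,29,5] → X
    (1,3)@(3, 7): e=[-24,35,27] → .
    (0,4)@(1, 9): e=[16,21,1] → X
    (1,4)@(3, 9): e=[-12,27,23] → .
    (0,5)@(1, 11): e=[28,13,-3] → .
    (1,5)@(3, 11): e=[0,19,19] → .  [on edge]
    (1,6)@(3, 13): e=[12,11,15] → X
    (2,6)@(5, 13): e=[-16,17,37] → .
    (1,7)@(3, 15): e=[24,3,11] → X
    (2,7)@(5, 15): e=[-4,9,33] → .
    (1,8)@(3, 17): e=[36,-5,7] → .
    (2,8)@(5, 17): e=[8,1,29] → X
  covered (5 px):
    . . . .
    . . . .
    . . . .
    X . . .
    X . . .
    . . . .
    . X . .
    . X . .
    . . X .
    . . . .
    . . . .
T2:
  2·area = 16  (B↔C swapped to make it positive)
  edge (4, 10)→(4, 2): d=(0,-8) top-left  bias=+0
  edge (4, 2)→(6, 18): d=(2,16) right/bottom  bias=-1
  edge (6, 18)→(4, 10): d=(-2,-8) top-left  bias=+0
    (2,5)@(5, 11): e=[8,2,6] → X
    (3,5)@(7, 11): e=[24,-30,22] → .
    (2,6)@(5, 13): e=[8,6,2] → X
    (3,6)@(7, 13): e=[24,-26,18] → .
    (2,7)@(5, 15): e=[8,10,-2] → .
  covered (2 px):
    . . . .
    . . . .
    . . . .
    . . . .
    . . . .
    . . X .
    . . X .
    . . . .
    . . . .
    . . . .
    . . . .

Answer: [[2,5],[2,6]]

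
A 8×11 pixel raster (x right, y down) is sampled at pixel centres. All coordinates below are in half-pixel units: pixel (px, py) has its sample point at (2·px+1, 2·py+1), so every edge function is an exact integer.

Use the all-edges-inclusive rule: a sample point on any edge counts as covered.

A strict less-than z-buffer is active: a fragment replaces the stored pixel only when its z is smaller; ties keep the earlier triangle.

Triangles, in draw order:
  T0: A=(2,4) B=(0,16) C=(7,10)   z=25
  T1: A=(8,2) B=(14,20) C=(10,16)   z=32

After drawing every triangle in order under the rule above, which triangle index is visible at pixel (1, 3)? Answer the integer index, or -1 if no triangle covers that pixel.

T0:
  2·area = 72  (B↔C swapped to make it positive)
  edge (2, 4)→(7, 10): d=(5,6) inclusive
  edge (7, 10)→(0, 16): d=(-7,6) inclusive
  edge (0, 16)→(2, 4): d=(2,-12) inclusive
    (1,3)@(3, 7): e=[9,45,18] → █
    (2,3)@(5, 7): e=[-3,33,42] → ·
    (1,4)@(3, 9): e=[19,31,22] → █
    (2,4)@(5, 9): e=[7,19,46] → █
    (3,4)@(7, 9): e=[-5,7,70] → ·
    (0,5)@(1, 11): e=[41,29,2] → █
    (3,5)@(7, 11): e=[5,-7,74] → ·
    (0,6)@(1, 13): e=[51,15,6] → █
    (2,6)@(5, 13): e=[27,-9,54] → ·
    (0,7)@(1, 15): e=[61,1,10] → █
    (1,7)@(3, 15): e=[49,-11,34] → ·
    (0,8)@(1, 17): e=[71,-13,14] → ·
  covered (9 px):
    · · · · · · · ·
    · · · · · · · ·
    · · · · · · · ·
    · █ · · · · · ·
    · █ █ · · · · ·
    █ █ █ · · · · ·
    █ █ · · · · · ·
    █ · · · · · · ·
    · · · · · · · ·
    · · · · · · · ·
    · · · · · · · ·
T1:
  2·area = 48
  edge (8, 2)→(14, 20): d=(6,18) inclusive
  edge (14, 20)→(10, 16): d=(-4,-4) inclusive
  edge (10, 16)→(8, 2): d=(-2,-14) inclusive
    (4,2)@(9, 5): e=[0,40,8] → █  [on edge]
    (5,2)@(11, 5): e=[-36,48,36] → ·
    (0,3)@(1, 7): e=[156,0,-108] → ·  [on edge]
    (4,3)@(9, 7): e=[12,32,4] → █
    (5,3)@(11, 7): e=[-24,40,32] → ·
    (1,4)@(3, 9): e=[132,0,-84] → ·  [on edge]
    (4,4)@(9, 9): e=[24,24,0] → █  [on edge]
    (5,4)@(11, 9): e=[-12,32,28] → ·
    (2,5)@(5, 11): e=[108,0,-60] → ·  [on edge]
    (4,5)@(9, 11): e=[36,16,-4] → ·
    (5,5)@(11, 11): e=[0,24,24] → █  [on edge]
    (6,5)@(13, 11): e=[-36,32,52] → ·
    (3,6)@(7, 13): e=[84,0,-36] → ·  [on edge]
    (4,7)@(9, 15): e=[60,0,-12] → ·  [on edge]
    (5,8)@(11, 17): e=[36,0,12] → █  [on edge]
    (6,8)@(13, 17): e=[0,8,40] → █  [on edge]
    (6,9)@(13, 19): e=[12,0,36] → █  [on edge]
    (7,10)@(15, 21): e=[-12,0,60] → ·  [on edge]
  covered (9 px):
    · · · · · · · ·
    · · · · · · · ·
    · · · · █ · · ·
    · · · · █ · · ·
    · · · · █ · · ·
    · · · · · █ · ·
    · · · · · █ · ·
    · · · · · █ · ·
    · · · · · █ █ ·
    · · · · · · █ ·
    · · · · · · · ·

Z-buffer (winner per pixel, '.' = empty):
  . . . . . . . .
  . . . . . . . .
  . . . . 1 . . .
  . 0 . . 1 . . .
  . 0 0 . 1 . . .
  0 0 0 . . 1 . .
  0 0 . . . 1 . .
  0 . . . . 1 . .
  . . . . . 1 1 .
  . . . . . . 1 .
  . . . . . . . .

Answer: 0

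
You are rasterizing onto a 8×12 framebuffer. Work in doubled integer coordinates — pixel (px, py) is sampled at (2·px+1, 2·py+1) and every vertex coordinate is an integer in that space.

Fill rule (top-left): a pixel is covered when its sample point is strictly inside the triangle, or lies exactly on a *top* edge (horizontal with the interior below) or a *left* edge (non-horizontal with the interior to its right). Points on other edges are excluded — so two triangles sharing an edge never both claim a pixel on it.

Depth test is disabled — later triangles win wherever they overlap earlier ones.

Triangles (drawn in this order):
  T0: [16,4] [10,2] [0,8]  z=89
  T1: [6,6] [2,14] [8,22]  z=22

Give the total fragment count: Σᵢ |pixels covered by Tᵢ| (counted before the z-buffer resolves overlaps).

T0:
  2·area = 56  (B↔C swapped to make it positive)
  edge (16, 4)→(0, 8): d=(-16,4) right/bottom  bias=-1
  edge (0, 8)→(10, 2): d=(10,-6) top-left  bias=+0
  edge (10, 2)→(16, 4): d=(6,2) right/bottom  bias=-1
    (3,0)@(7, 1): e=[84,-28,0] → ·  [on edge]
    (4,1)@(9, 3): e=[44,4,8] → #
    (5,1)@(11, 3): e=[36,16,4] → #
    (6,1)@(13, 3): e=[28,28,0] → ·  [on edge]
    (2,2)@(5, 5): e=[28,0,28] → #  [on edge]
    (3,2)@(7, 5): e=[20,12,24] → #
    (6,2)@(13, 5): e=[-4,48,12] → ·
    (1,3)@(3, 7): e=[4,8,44] → #
    (2,3)@(5, 7): e=[-4,20,40] → ·
    (3,3)@(7, 7): e=[-12,32,36] → ·
    (4,3)@(9, 7): e=[-20,44,32] → ·
    (5,3)@(11, 7): e=[-28,56,28] → ·
  covered (7 px):
    · · · · · · · ·
    · · · · # # · ·
    · · # # # # · ·
    · # · · · · · ·
    · · · · · · · ·
    · · · · · · · ·
    · · · · · · · ·
    · · · · · · · ·
    · · · · · · · ·
    · · · · · · · ·
    · · · · · · · ·
    · · · · · · · ·
T1:
  2·area = 80  (B↔C swapped to make it positive)
  edge (6, 6)→(8, 22): d=(2,16) right/bottom  bias=-1
  edge (8, 22)→(2, 14): d=(-6,-8) top-left  bias=+0
  edge (2, 14)→(6, 6): d=(4,-8) top-left  bias=+0
    (2,4)@(5, 9): e=[22,54,4] → #
    (3,4)@(7, 9): e=[-10,70,20] → ·
    (2,5)@(5, 11): e=[26,42,12] → #
    (3,5)@(7, 11): e=[-6,58,28] → ·
    (1,6)@(3, 13): e=[62,14,4] → #
    (3,6)@(7, 13): e=[-2,46,36] → ·
    (1,7)@(3, 15): e=[66,2,12] → #
    (3,7)@(7, 15): e=[2,34,44] → #
    (4,7)@(9, 15): e=[-30,50,60] → ·
    (1,8)@(3, 17): e=[70,-10,20] → ·
    (2,8)@(5, 17): e=[38,6,36] → #
    (4,8)@(9, 17): e=[-26,38,68] → ·
  covered (10 px):
    · · · · · · · ·
    · · · · · · · ·
    · · · · · · · ·
    · · · · · · · ·
    · · # · · · · ·
    · · # · · · · ·
    · # # · · · · ·
    · # # # · · · ·
    · · # # · · · ·
    · · · # · · · ·
    · · · · · · · ·
    · · · · · · · ·

Final: 17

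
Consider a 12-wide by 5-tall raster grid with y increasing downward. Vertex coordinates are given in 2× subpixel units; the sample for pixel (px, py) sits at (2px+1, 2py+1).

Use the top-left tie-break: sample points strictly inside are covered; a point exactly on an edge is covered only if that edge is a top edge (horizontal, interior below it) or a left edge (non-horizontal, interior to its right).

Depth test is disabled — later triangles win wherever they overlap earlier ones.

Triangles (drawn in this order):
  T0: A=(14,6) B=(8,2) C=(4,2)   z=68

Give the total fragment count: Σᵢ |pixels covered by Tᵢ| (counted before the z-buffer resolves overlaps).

T0:
  2·area = 16  (B↔C swapped to make it positive)
  edge (14, 6)→(4, 2): d=(-10,-4) top-left  bias=+0
  edge (4, 2)→(8, 2): d=(4,0) top-left  bias=+0
  edge (8, 2)→(14, 6): d=(6,4) right/bottom  bias=-1
    (3,1)@(7, 3): e=[2,4,10] → #
    (4,1)@(9, 3): e=[10,4,2] → #
    (5,1)@(11, 3): e=[18,4,-6] → ·
    (3,2)@(7, 5): e=[-18,12,22] → ·
    (4,2)@(9, 5): e=[-10,12,14] → ·
  covered (2 px):
    · · · · · · · · · · · ·
    · · · # # · · · · · · ·
    · · · · · · · · · · · ·
    · · · · · · · · · · · ·
    · · · · · · · · · · · ·

Final: 2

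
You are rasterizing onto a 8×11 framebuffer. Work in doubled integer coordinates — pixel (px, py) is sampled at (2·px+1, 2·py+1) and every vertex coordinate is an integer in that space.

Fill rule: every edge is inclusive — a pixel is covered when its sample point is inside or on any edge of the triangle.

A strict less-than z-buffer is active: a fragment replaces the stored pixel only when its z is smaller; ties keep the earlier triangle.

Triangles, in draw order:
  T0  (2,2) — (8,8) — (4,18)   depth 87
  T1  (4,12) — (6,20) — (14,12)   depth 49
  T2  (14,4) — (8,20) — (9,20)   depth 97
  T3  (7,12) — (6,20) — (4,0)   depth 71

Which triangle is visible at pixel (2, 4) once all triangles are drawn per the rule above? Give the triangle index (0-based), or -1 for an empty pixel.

T0:
  2·area = 84
  edge (2, 2)→(8, 8): d=(6,6) inclusive
  edge (8, 8)→(4, 18): d=(-4,10) inclusive
  edge (4, 18)→(2, 2): d=(-2,-16) inclusive
    (0,0)@(1, 1): e=[0,98,-14] → ·  [on edge]
    (1,1)@(3, 3): e=[0,70,14] → █  [on edge]
    (2,1)@(5, 3): e=[-12,50,46] → ·
    (1,2)@(3, 5): e=[12,62,10] → █
    (2,2)@(5, 5): e=[0,42,42] → █  [on edge]
    (3,2)@(7, 5): e=[-12,22,74] → ·
    (1,3)@(3, 7): e=[24,54,6] → █
    (3,3)@(7, 7): e=[0,14,70] → █  [on edge]
    (4,3)@(9, 7): e=[-12,-6,102] → ·
    (1,4)@(3, 9): e=[36,46,2] → █
    (4,4)@(9, 9): e=[0,-14,98] → ·  [on edge]
    (1,5)@(3, 11): e=[48,38,-2] → ·
    (5,5)@(11, 11): e=[0,-42,126] → ·  [on edge]
    (6,6)@(13, 13): e=[0,-70,154] → ·  [on edge]
    (7,7)@(15, 15): e=[0,-98,182] → ·  [on edge]
  covered (12 px):
    · · · · · · · ·
    · █ · · · · · ·
    · █ █ · · · · ·
    · █ █ █ · · · ·
    · █ █ █ · · · ·
    · · █ · · · · ·
    · · █ · · · · ·
    · · █ · · · · ·
    · · · · · · · ·
    · · · · · · · ·
    · · · · · · · ·
T1:
  2·area = 80  (B↔C swapped to make it positive)
  edge (4, 12)→(14, 12): d=(10,0) inclusive
  edge (14, 12)→(6, 20): d=(-8,8) inclusive
  edge (6, 20)→(4, 12): d=(-2,-8) inclusive
    (7,5)@(15, 11): e=[-10,0,90] → ·  [on edge]
    (2,6)@(5, 13): e=[10,64,6] → █
    (3,6)@(7, 13): e=[10,48,22] → █
    (4,6)@(9, 13): e=[10,32,38] → █
    (5,6)@(11, 13): e=[10,16,54] → █
    (6,6)@(13, 13): e=[10,0,70] → █  [on edge]
    (7,6)@(15, 13): e=[10,-16,86] → ·
    (2,7)@(5, 15): e=[30,48,2] → █
    (5,7)@(11, 15): e=[30,0,50] → █  [on edge]
    (6,7)@(13, 15): e=[30,-16,66] → ·
    (2,8)@(5, 17): e=[50,32,-2] → ·
    (3,8)@(7, 17): e=[50,16,14] → █
    (4,8)@(9, 17): e=[50,0,30] → █  [on edge]
    (3,9)@(7, 19): e=[70,0,10] → █  [on edge]
    (2,10)@(5, 21): e=[90,0,-10] → ·  [on edge]
  covered (12 px):
    · · · · · · · ·
    · · · · · · · ·
    · · · · · · · ·
    · · · · · · · ·
    · · · · · · · ·
    · · · · · · · ·
    · · █ █ █ █ █ ·
    · · █ █ █ █ · ·
    · · · █ █ · · ·
    · · · █ · · · ·
    · · · · · · · ·
T2:
  2·area = 16  (B↔C swapped to make it positive)
  edge (14, 4)→(9, 20): d=(-5,16) inclusive
  edge (9, 20)→(8, 20): d=(-1,0) inclusive
  edge (8, 20)→(14, 4): d=(6,-16) inclusive
    (6,3)@(13, 7): e=[1,13,2] → █
    (7,3)@(15, 7): e=[-31,13,34] → ·
    (6,4)@(13, 9): e=[-9,11,14] → ·
    (5,6)@(11, 13): e=[3,7,6] → █
    (6,6)@(13, 13): e=[-29,7,38] → ·
    (5,7)@(11, 15): e=[-7,5,18] → ·
    (4,9)@(9, 19): e=[5,1,10] → █
    (5,9)@(11, 19): e=[-27,1,42] → ·
    (4,10)@(9, 21): e=[-5,-1,22] → ·
  covered (3 px):
    · · · · · · · ·
    · · · · · · · ·
    · · · · · · · ·
    · · · · · · █ ·
    · · · · · · · ·
    · · · · · · · ·
    · · · · · █ · ·
    · · · · · · · ·
    · · · · · · · ·
    · · · · █ · · ·
    · · · · · · · ·
T3:
  2·area = 36
  edge (7, 12)→(6, 20): d=(-1,8) inclusive
  edge (6, 20)→(4, 0): d=(-2,-20) inclusive
  edge (4, 0)→(7, 12): d=(3,12) inclusive
    (2,2)@(5, 5): e=[23,10,3] → █
    (3,2)@(7, 5): e=[7,50,-21] → ·
    (2,3)@(5, 7): e=[21,6,9] → █
    (3,3)@(7, 7): e=[5,46,-15] → ·
    (2,4)@(5, 9): e=[19,2,15] → █
    (3,4)@(7, 9): e=[3,42,-9] → ·
    (2,5)@(5, 11): e=[17,-2,21] → ·
  covered (3 px):
    · · · · · · · ·
    · · · · · · · ·
    · · █ · · · · ·
    · · █ · · · · ·
    · · █ · · · · ·
    · · · · · · · ·
    · · · · · · · ·
    · · · · · · · ·
    · · · · · · · ·
    · · · · · · · ·
    · · · · · · · ·

Z-buffer (winner per pixel, '.' = empty):
  . . . . . . . .
  . 0 . . . . . .
  . 0 3 . . . . .
  . 0 3 0 . . 2 .
  . 0 3 0 . . . .
  . . 0 . . . . .
  . . 1 1 1 1 1 .
  . . 1 1 1 1 . .
  . . . 1 1 . . .
  . . . 1 2 . . .
  . . . . . . . .

Answer: 3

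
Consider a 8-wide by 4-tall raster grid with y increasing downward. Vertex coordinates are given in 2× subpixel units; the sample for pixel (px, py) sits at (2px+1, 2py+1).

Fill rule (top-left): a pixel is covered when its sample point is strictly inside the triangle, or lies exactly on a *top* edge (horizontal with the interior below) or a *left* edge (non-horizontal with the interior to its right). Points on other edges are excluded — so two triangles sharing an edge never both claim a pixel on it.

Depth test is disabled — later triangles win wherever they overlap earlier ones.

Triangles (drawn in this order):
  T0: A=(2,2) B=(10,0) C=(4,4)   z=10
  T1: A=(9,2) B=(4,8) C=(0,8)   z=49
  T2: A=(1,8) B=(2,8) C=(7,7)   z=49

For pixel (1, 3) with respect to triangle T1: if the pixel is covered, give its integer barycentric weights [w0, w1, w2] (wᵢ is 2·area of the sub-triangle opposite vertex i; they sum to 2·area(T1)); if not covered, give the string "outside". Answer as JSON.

T0:
  2·area = 20
  edge (2, 2)→(10, 0): d=(8,-2) top-left  bias=+0
  edge (10, 0)→(4, 4): d=(-6,4) right/bottom  bias=-1
  edge (4, 4)→(2, 2): d=(-2,-2) top-left  bias=+0
    (0,0)@(1, 1): e=[-10,30,0] → ·  [on edge]
    (3,0)@(7, 1): e=[2,6,12] → #
    (4,0)@(9, 1): e=[6,-2,16] → ·
    (1,1)@(3, 3): e=[10,10,0] → #  [on edge]
    (2,1)@(5, 3): e=[14,2,4] → #
    (3,1)@(7, 3): e=[18,-6,8] → ·
    (1,2)@(3, 5): e=[26,-2,-4] → ·
    (2,2)@(5, 5): e=[30,-10,0] → ·  [on edge]
    (3,3)@(7, 7): e=[50,-30,0] → ·  [on edge]
  covered (3 px):
    · · · # · · · ·
    · # # · · · · ·
    · · · · · · · ·
    · · · · · · · ·
T1:
  2·area = 24
  edge (9, 2)→(4, 8): d=(-5,6) right/bottom  bias=-1
  edge (4, 8)→(0, 8): d=(-4,0) right/bottom  bias=-1
  edge (0, 8)→(9, 2): d=(9,-6) top-left  bias=+0
    (2,2)@(5, 5): e=[9,12,3] → #
    (3,2)@(7, 5): e=[-3,12,15] → ·
    (1,3)@(3, 7): e=[11,4,9] → #
    (2,3)@(5, 7): e=[-1,4,21] → ·
  covered (2 px):
    · · · · · · · ·
    · · · · · · · ·
    · · # · · · · ·
    · # · · · · · ·
T2:
  2·area = 1  (B↔C swapped to make it positive)
  edge (1, 8)→(7, 7): d=(6,-1) top-left  bias=+0
  edge (7, 7)→(2, 8): d=(-5,1) right/bottom  bias=-1
  edge (2, 8)→(1, 8): d=(-1,0) right/bottom  bias=-1
    (3,3)@(7, 7): e=[0,0,1] → ·  [on edge]
  covered (0 px):
    · · · · · · · ·
    · · · · · · · ·
    · · · · · · · ·
    · · · · · · · ·

Result: [4,9,11]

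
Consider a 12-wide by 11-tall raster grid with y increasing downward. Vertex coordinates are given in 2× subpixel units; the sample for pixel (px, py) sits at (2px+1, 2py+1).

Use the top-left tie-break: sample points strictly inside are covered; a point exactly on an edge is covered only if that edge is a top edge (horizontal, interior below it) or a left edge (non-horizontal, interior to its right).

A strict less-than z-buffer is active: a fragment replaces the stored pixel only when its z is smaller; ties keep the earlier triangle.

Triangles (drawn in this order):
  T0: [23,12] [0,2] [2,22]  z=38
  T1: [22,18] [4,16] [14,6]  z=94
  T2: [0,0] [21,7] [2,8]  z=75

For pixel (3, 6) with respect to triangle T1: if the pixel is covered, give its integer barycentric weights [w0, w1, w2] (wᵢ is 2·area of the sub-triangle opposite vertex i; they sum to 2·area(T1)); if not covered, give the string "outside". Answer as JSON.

T0:
  2·area = 440  (B↔C swapped to make it positive)
  edge (23, 12)→(2, 22): d=(-21,10) right/bottom  bias=-1
  edge (2, 22)→(0, 2): d=(-2,-20) top-left  bias=+0
  edge (0, 2)→(23, 12): d=(23,10) right/bottom  bias=-1
    (0,1)@(1, 3): e=[409,18,13] → X
    (1,1)@(3, 3): e=[389,58,-7] → .
    (0,2)@(1, 5): e=[367,14,59] → X
    (1,2)@(3, 5): e=[347,54,39] → X
    (2,2)@(5, 5): e=[327,94,19] → X
    (3,2)@(7, 5): e=[307,134,-1] → .
    (0,3)@(1, 7): e=[325,10,105] → X
    (3,3)@(7, 7): e=[265,130,45] → X
    (4,3)@(9, 7): e=[245,170,25] → X
    (5,3)@(11, 7): e=[225,210,5] → X
    (6,3)@(13, 7): e=[205,250,-15] → .
    (0,4)@(1, 9): e=[283,6,151] → X
  covered (53 px):
    . . . . . . . . . . . .
    X . . . . . . . . . . .
    X X X . . . . . . . . .
    X X X X X X . . . . . .
    X X X X X X X X . . . .
    X X X X X X X X X X . .
    . X X X X X X X X X . .
    . X X X X X X X . . . .
    . X X X X X . . . . . .
    . X X X . . . . . . . .
    . X . . . . . . . . . .
T1:
  2·area = 200
  edge (22, 18)→(4, 16): d=(-18,-2) top-left  bias=+0
  edge (4, 16)→(14, 6): d=(10,-10) top-left  bias=+0
  edge (14, 6)→(22, 18): d=(8,12) right/bottom  bias=-1
    (9,0)@(19, 1): e=[300,0,-100] → .  [on edge]
    (8,1)@(17, 3): e=[260,0,-60] → .  [on edge]
    (7,2)@(15, 5): e=[220,0,-20] → .  [on edge]
    (6,3)@(13, 7): e=[180,0,20] → X  [on edge]
    (7,3)@(15, 7): e=[184,20,-4] → .
    (5,4)@(11, 9): e=[140,0,60] → X  [on edge]
    (7,4)@(15, 9): e=[148,40,12] → X
    (8,4)@(17, 9): e=[152,60,-12] → .
    (4,5)@(9, 11): e=[100,0,100] → X  [on edge]
    (8,5)@(17, 11): e=[116,80,4] → X
    (9,5)@(19, 11): e=[120,100,-20] → .
    (3,6)@(7, 13): e=[60,0,140] → X  [on edge]
    (2,7)@(5, 15): e=[20,0,180] → X  [on edge]
    (1,8)@(3, 17): e=[-20,0,220] → .  [on edge]
    (6,8)@(13, 17): e=[0,100,100] → X  [on edge]
    (0,9)@(1, 19): e=[-60,0,260] → .  [on edge]
  covered (28 px):
    . . . . . . . . . . . .
    . . . . . . . . . . . .
    . . . . . . . . . . . .
    . . . . . . X . . . . .
    . . . . . X X X . . . .
    . . . . X X X X X . . .
    . . . X X X X X X . . .
    . . X X X X X X X X . .
    . . . . . . X X X X X .
    . . . . . . . . . . . .
    . . . . . . . . . . . .
T2:
  2·area = 154
  edge (0, 0)→(21, 7): d=(21,7) right/bottom  bias=-1
  edge (21, 7)→(2, 8): d=(-19,1) right/bottom  bias=-1
  edge (2, 8)→(0, 0): d=(-2,-8) top-left  bias=+0
    (0,0)@(1, 1): e=[14,134,6] → X
    (1,0)@(3, 1): e=[0,132,22] → .  [on edge]
    (0,1)@(1, 3): e=[56,96,2] → X
    (1,1)@(3, 3): e=[42,94,18] → X
    (2,1)@(5, 3): e=[28,92,34] → X
    (3,1)@(7, 3): e=[14,90,50] → X
    (4,1)@(9, 3): e=[0,88,66] → .  [on edge]
    (0,2)@(1, 5): e=[98,58,-2] → .
    (1,2)@(3, 5): e=[84,56,14] → X
    (4,2)@(9, 5): e=[42,50,62] → X
    (5,2)@(11, 5): e=[28,48,78] → X
    (6,2)@(13, 5): e=[14,46,94] → X
    (7,2)@(15, 5): e=[0,44,110] → .  [on edge]
    (10,3)@(21, 7): e=[0,0,154] → .  [on edge]
  covered (20 px):
    X . . . . . . . . . . .
    X X X X . . . . . . . .
    . X X X X X X . . . . .
    . X X X X X X X X X . .
    . . . . . . . . . . . .
    . . . . . . . . . . . .
    . . . . . . . . . . . .
    . . . . . . . . . . . .
    . . . . . . . . . . . .
    . . . . . . . . . . . .
    . . . . . . . . . . . .

Result: [0,140,60]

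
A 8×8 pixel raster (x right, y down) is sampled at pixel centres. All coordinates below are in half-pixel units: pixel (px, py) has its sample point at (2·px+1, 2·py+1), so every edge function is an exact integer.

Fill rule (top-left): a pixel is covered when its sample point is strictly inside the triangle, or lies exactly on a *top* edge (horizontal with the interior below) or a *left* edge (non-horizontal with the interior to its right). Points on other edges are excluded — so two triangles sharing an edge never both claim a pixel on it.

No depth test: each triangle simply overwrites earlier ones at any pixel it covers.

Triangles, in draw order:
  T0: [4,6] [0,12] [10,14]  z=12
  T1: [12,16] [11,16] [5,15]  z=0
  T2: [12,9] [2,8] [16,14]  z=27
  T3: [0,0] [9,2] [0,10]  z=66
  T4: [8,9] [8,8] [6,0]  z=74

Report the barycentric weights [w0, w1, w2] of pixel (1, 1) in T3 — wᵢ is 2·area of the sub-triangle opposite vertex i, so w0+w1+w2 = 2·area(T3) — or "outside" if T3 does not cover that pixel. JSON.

T0:
  2·area = 68  (B↔C swapped to make it positive)
  edge (4, 6)→(10, 14): d=(6,8) right/bottom  bias=-1
  edge (10, 14)→(0, 12): d=(-10,-2) top-left  bias=+0
  edge (0, 12)→(4, 6): d=(4,-6) top-left  bias=+0
    (1,4)@(3, 9): e=[26,36,6] → █
    (2,4)@(5, 9): e=[10,40,18] → █
    (3,4)@(7, 9): e=[-6,44,30] → ·
    (0,5)@(1, 11): e=[54,12,2] → █
    (3,5)@(7, 11): e=[6,24,38] → █
    (4,5)@(9, 11): e=[-10,28,50] → ·
    (0,6)@(1, 13): e=[66,-8,10] → ·
    (1,6)@(3, 13): e=[50,-4,22] → ·
    (2,6)@(5, 13): e=[34,0,34] → █  [on edge]
    (4,6)@(9, 13): e=[2,8,58] → █
    (5,6)@(11, 13): e=[-14,12,70] → ·
    (2,7)@(5, 15): e=[46,-20,42] → ·
    (7,7)@(15, 15): e=[-34,0,102] → ·  [on edge]
  covered (9 px):
    · · · · · · · ·
    · · · · · · · ·
    · · · · · · · ·
    · · · · · · · ·
    · █ █ · · · · ·
    █ █ █ █ · · · ·
    · · █ █ █ · · ·
    · · · · · · · ·
T1:
  2·area = 1
  edge (12, 16)→(11, 16): d=(-1,0) right/bottom  bias=-1
  edge (11, 16)→(5, 15): d=(-6,-1) top-left  bias=+0
  edge (5, 15)→(12, 16): d=(7,1) right/bottom  bias=-1
    (2,7)@(5, 15): e=[1,0,0] → ·  [on edge]
  covered (0 px):
    · · · · · · · ·
    · · · · · · · ·
    · · · · · · · ·
    · · · · · · · ·
    · · · · · · · ·
    · · · · · · · ·
    · · · · · · · ·
    · · · · · · · ·
T2:
  2·area = 46  (B↔C swapped to make it positive)
  edge (12, 9)→(16, 14): d=(4,5) right/bottom  bias=-1
  edge (16, 14)→(2, 8): d=(-14,-6) top-left  bias=+0
  edge (2, 8)→(12, 9): d=(10,1) right/bottom  bias=-1
    (2,4)@(5, 9): e=[35,4,7] → █
    (3,4)@(7, 9): e=[25,16,5] → █
    (4,4)@(9, 9): e=[15,28,3] → █
    (5,4)@(11, 9): e=[5,40,1] → █
    (6,4)@(13, 9): e=[-5,52,-1] → ·
    (2,5)@(5, 11): e=[43,-24,27] → ·
    (3,5)@(7, 11): e=[33,-12,25] → ·
    (4,5)@(9, 11): e=[23,0,23] → █  [on edge]
    (6,5)@(13, 11): e=[3,24,19] → █
    (7,5)@(15, 11): e=[-7,36,17] → ·
    (4,6)@(9, 13): e=[31,-28,43] → ·
    (5,6)@(11, 13): e=[21,-16,41] → ·
  covered (8 px):
    · · · · · · · ·
    · · · · · · · ·
    · · · · · · · ·
    · · · · · · · ·
    · · █ █ █ █ · ·
    · · · · █ █ █ ·
    · · · · · · · █
    · · · · · · · ·
T3:
  2·area = 90
  edge (0, 0)→(9, 2): d=(9,2) right/bottom  bias=-1
  edge (9, 2)→(0, 10): d=(-9,8) right/bottom  bias=-1
  edge (0, 10)→(0, 0): d=(0,-10) top-left  bias=+0
    (0,0)@(1, 1): e=[7,73,10] → █
    (1,0)@(3, 1): e=[3,57,30] → █
    (2,0)@(5, 1): e=[-1,41,50] → ·
    (0,1)@(1, 3): e=[25,55,10] → █
    (2,1)@(5, 3): e=[17,23,50] → █
    (3,1)@(7, 3): e=[13,7,70] → █
    (4,1)@(9, 3): e=[9,-9,90] → ·
    (0,2)@(1, 5): e=[43,37,10] → █
    (3,2)@(7, 5): e=[31,-11,70] → ·
    (0,3)@(1, 7): e=[61,19,10] → █
    (2,3)@(5, 7): e=[53,-13,50] → ·
    (0,4)@(1, 9): e=[79,1,10] → █
  covered (12 px):
    █ █ · · · · · ·
    █ █ █ █ · · · ·
    █ █ █ · · · · ·
    █ █ · · · · · ·
    █ · · · · · · ·
    · · · · · · · ·
    · · · · · · · ·
    · · · · · · · ·
T4:
  2·area = 2  (B↔C swapped to make it positive)
  edge (8, 9)→(6, 0): d=(-2,-9) top-left  bias=+0
  edge (6, 0)→(8, 8): d=(2,8) right/bottom  bias=-1
  edge (8, 8)→(8, 9): d=(0,1) right/bottom  bias=-1
  covered (0 px):
    · · · · · · · ·
    · · · · · · · ·
    · · · · · · · ·
    · · · · · · · ·
    · · · · · · · ·
    · · · · · · · ·
    · · · · · · · ·
    · · · · · · · ·

Answer: [39,30,21]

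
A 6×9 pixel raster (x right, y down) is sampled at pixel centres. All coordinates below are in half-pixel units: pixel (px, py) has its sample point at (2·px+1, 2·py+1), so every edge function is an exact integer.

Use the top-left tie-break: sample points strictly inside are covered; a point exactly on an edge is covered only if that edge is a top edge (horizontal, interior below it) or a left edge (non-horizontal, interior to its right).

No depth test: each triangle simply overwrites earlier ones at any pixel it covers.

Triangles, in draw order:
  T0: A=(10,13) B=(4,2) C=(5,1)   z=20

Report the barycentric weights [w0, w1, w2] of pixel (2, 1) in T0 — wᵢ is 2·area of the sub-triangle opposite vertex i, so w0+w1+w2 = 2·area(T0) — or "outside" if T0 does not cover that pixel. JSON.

T0:
  2·area = 17
  edge (10, 13)→(4, 2): d=(-6,-11) top-left  bias=+0
  edge (4, 2)→(5, 1): d=(1,-1) top-left  bias=+0
  edge (5, 1)→(10, 13): d=(5,12) right/bottom  bias=-1
    (2,0)@(5, 1): e=[17,0,0] → ·  [on edge]
    (1,1)@(3, 3): e=[-17,0,34] → ·  [on edge]
    (2,1)@(5, 3): e=[5,2,10] → █
    (3,1)@(7, 3): e=[27,4,-14] → ·
    (0,2)@(1, 5): e=[-51,0,68] → ·  [on edge]
    (2,2)@(5, 5): e=[-7,4,20] → ·
    (3,3)@(7, 7): e=[3,8,6] → █
    (4,3)@(9, 7): e=[25,10,-18] → ·
    (3,4)@(7, 9): e=[-9,10,16] → ·
    (4,5)@(9, 11): e=[1,14,2] → █
    (5,5)@(11, 11): e=[23,16,-22] → ·
    (4,6)@(9, 13): e=[-11,16,12] → ·
  covered (3 px):
    · · · · · ·
    · · █ · · ·
    · · · · · ·
    · · · █ · ·
    · · · · · ·
    · · · · █ ·
    · · · · · ·
    · · · · · ·
    · · · · · ·

Result: [2,10,5]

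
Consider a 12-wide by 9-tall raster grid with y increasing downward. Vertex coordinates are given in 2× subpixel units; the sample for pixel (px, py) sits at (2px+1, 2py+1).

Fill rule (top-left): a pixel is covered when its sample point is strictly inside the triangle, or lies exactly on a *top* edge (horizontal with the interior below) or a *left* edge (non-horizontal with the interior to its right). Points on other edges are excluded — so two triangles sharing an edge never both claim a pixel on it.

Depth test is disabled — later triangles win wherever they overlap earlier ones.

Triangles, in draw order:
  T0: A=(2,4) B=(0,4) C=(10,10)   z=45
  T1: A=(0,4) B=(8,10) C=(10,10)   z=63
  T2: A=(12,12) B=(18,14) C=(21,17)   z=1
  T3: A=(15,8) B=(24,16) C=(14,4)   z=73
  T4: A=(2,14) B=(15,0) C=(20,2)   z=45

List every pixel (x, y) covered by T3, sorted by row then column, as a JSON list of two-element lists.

T0:
  2·area = 12  (B↔C swapped to make it positive)
  edge (2, 4)→(10, 10): d=(8,6) right/bottom  bias=-1
  edge (10, 10)→(0, 4): d=(-10,-6) top-left  bias=+0
  edge (0, 4)→(2, 4): d=(2,0) top-left  bias=+0
    (1,2)@(3, 5): e=[2,8,2] → #
    (2,2)@(5, 5): e=[-10,20,2] → ·
    (1,3)@(3, 7): e=[18,-12,6] → ·
    (2,3)@(5, 7): e=[6,0,6] → #  [on edge]
    (3,3)@(7, 7): e=[-6,12,6] → ·
    (2,4)@(5, 9): e=[22,-20,10] → ·
    (7,6)@(15, 13): e=[-6,0,18] → ·  [on edge]
  covered (2 px):
    · · · · · · · · · · · ·
    · · · · · · · · · · · ·
    · # · · · · · · · · · ·
    · · # · · · · · · · · ·
    · · · · · · · · · · · ·
    · · · · · · · · · · · ·
    · · · · · · · · · · · ·
    · · · · · · · · · · · ·
    · · · · · · · · · · · ·
T1:
  2·area = 12  (B↔C swapped to make it positive)
  edge (0, 4)→(10, 10): d=(10,6) right/bottom  bias=-1
  edge (10, 10)→(8, 10): d=(-2,0) right/bottom  bias=-1
  edge (8, 10)→(0, 4): d=(-8,-6) top-left  bias=+0
    (2,3)@(5, 7): e=[0,6,6] → ·  [on edge]
    (3,4)@(7, 9): e=[8,2,2] → #
    (4,4)@(9, 9): e=[-4,2,14] → ·
    (3,5)@(7, 11): e=[28,-2,-14] → ·
    (7,6)@(15, 13): e=[0,-6,18] → ·  [on edge]
  covered (1 px):
    · · · · · · · · · · · ·
    · · · · · · · · · · · ·
    · · · · · · · · · · · ·
    · · · · · · · · · · · ·
    · · · # · · · · · · · ·
    · · · · · · · · · · · ·
    · · · · · · · · · · · ·
    · · · · · · · · · · · ·
    · · · · · · · · · · · ·
T2:
  2·area = 12
  edge (12, 12)→(18, 14): d=(6,2) right/bottom  bias=-1
  edge (18, 14)→(21, 17): d=(3,3) right/bottom  bias=-1
  edge (21, 17)→(12, 12): d=(-9,-5) top-left  bias=+0
    (2,0)@(5, 1): e=[-52,0,64] → ·  [on edge]
    (3,1)@(7, 3): e=[-44,0,56] → ·  [on edge]
    (4,2)@(9, 5): e=[-36,0,48] → ·  [on edge]
    (1,3)@(3, 7): e=[-12,24,0] → ·  [on edge]
    (5,3)@(11, 7): e=[-28,0,40] → ·  [on edge]
    (1,4)@(3, 9): e=[0,30,-18] → ·  [on edge]
    (6,4)@(13, 9): e=[-20,0,32] → ·  [on edge]
    (4,5)@(9, 11): e=[0,18,-6] → ·  [on edge]
    (7,5)@(15, 11): e=[-12,0,24] → ·  [on edge]
    (7,6)@(15, 13): e=[0,6,6] → ·  [on edge]
    (8,6)@(17, 13): e=[-4,0,16] → ·  [on edge]
    (9,7)@(19, 15): e=[4,0,8] → ·  [on edge]
    (10,7)@(21, 15): e=[0,-6,18] → ·  [on edge]
    (10,8)@(21, 17): e=[12,0,0] → ·  [on edge]
  covered (0 px):
    · · · · · · · · · · · ·
    · · · · · · · · · · · ·
    · · · · · · · · · · · ·
    · · · · · · · · · · · ·
    · · · · · · · · · · · ·
    · · · · · · · · · · · ·
    · · · · · · · · · · · ·
    · · · · · · · · · · · ·
    · · · · · · · · · · · ·
T3:
  2·area = 28  (B↔C swapped to make it positive)
  edge (15, 8)→(14, 4): d=(-1,-4) top-left  bias=+0
  edge (14, 4)→(24, 16): d=(10,12) right/bottom  bias=-1
  edge (24, 16)→(15, 8): d=(-9,-8) top-left  bias=+0
    (7,3)@(15, 7): e=[1,18,9] → #
    (8,3)@(17, 7): e=[9,-6,25] → ·
    (7,4)@(15, 9): e=[-1,38,-9] → ·
    (8,4)@(17, 9): e=[7,14,7] → #
    (9,4)@(19, 9): e=[15,-10,23] → ·
    (8,5)@(17, 11): e=[5,34,-11] → ·
    (9,5)@(19, 11): e=[13,10,5] → #
    (10,5)@(21, 11): e=[21,-14,21] → ·
    (9,6)@(19, 13): e=[11,30,-13] → ·
    (10,6)@(21, 13): e=[19,6,3] → #
    (11,6)@(23, 13): e=[27,-18,19] → ·
    (10,7)@(21, 15): e=[17,26,-15] → ·
  covered (5 px):
    · · · · · · · · · · · ·
    · · · · · · · · · · · ·
    · · · · · · · · · · · ·
    · · · · · · · # · · · ·
    · · · · · · · · # · · ·
    · · · · · · · · · # · ·
    · · · · · · · · · · # ·
    · · · · · · · · · · · #
    · · · · · · · · · · · ·
T4:
  2·area = 96
  edge (2, 14)→(15, 0): d=(13,-14) top-left  bias=+0
  edge (15, 0)→(20, 2): d=(5,2) right/bottom  bias=-1
  edge (20, 2)→(2, 14): d=(-18,12) right/bottom  bias=-1
    (7,0)@(15, 1): e=[13,5,78] → #
    (8,0)@(17, 1): e=[41,1,54] → #
    (9,0)@(19, 1): e=[69,-3,30] → ·
    (6,1)@(13, 3): e=[11,19,66] → #
    (9,1)@(19, 3): e=[95,7,-6] → ·
    (5,2)@(11, 5): e=[9,33,54] → #
    (8,2)@(17, 5): e=[93,21,-18] → ·
    (4,3)@(9, 7): e=[7,47,42] → #
    (6,3)@(13, 7): e=[63,39,-6] → ·
    (7,3)@(15, 7): e=[91,35,-30] → ·
    (3,4)@(7, 9): e=[5,61,30] → #
    (5,4)@(11, 9): e=[61,53,-18] → ·
  covered (14 px):
    · · · · · · · # # · · ·
    · · · · · · # # # · · ·
    · · · · · # # # · · · ·
    · · · · # # · · · · · ·
    · · · # # · · · · · · ·
    · · # · · · · · · · · ·
    · # · · · · · · · · · ·
    · · · · · · · · · · · ·
    · · · · · · · · · · · ·

Final: [[7,3],[8,4],[9,5],[10,6],[11,7]]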